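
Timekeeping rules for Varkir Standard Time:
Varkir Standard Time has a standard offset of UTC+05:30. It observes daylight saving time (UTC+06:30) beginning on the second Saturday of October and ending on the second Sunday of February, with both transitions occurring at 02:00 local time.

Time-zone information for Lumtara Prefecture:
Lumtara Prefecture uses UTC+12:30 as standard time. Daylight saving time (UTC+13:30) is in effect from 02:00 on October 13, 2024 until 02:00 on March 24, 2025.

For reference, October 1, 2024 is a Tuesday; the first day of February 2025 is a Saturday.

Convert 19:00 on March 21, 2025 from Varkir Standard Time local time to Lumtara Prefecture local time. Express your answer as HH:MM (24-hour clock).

03:00

1 October 2024 is a Tuesday, so the first Saturday is October 5 and the second is October 12.
1 February 2025 is a Saturday, so the first Sunday is February 2 and the second is February 9.
Daylight saving runs 12 October 2024 – 9 February 2025; March 21, 2025 is outside that window, so Varkir Standard Time is on standard time at UTC+05:30.
19:00 Varkir Standard Time − 5h30m = 13:30 UTC.
At the standard offset (UTC+12:30), 13:30 UTC + 12h30m = 02:00 Lumtara Prefecture standard time (rolling into the next day, 22 March 2025).
Daylight saving runs 13 October 2024 – 24 March 2025; the standard-time date in Lumtara Prefecture, March 22, 2025, is inside that window, so Lumtara Prefecture is at UTC+13:30.
13:30 UTC + 13h30m = 03:00 Lumtara Prefecture (rolling into the next day, 22 March 2025).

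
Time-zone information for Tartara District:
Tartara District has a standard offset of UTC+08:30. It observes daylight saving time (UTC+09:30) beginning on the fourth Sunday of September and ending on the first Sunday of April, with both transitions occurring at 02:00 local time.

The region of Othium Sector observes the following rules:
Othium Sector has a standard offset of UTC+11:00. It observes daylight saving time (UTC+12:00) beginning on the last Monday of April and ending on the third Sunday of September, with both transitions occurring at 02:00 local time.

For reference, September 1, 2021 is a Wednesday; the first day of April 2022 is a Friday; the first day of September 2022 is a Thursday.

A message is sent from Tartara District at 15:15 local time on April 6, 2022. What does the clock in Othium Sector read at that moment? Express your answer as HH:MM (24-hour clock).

1 September 2021 is a Wednesday, so the first Sunday is September 5 and the fourth is September 26.
1 April 2022 is a Friday, so the first Sunday is April 3.
April 6, 2022 is outside the daylight-saving period (26 September 2021 – 3 April 2022), so Tartara District is on standard time, UTC+08:30.
15:15 Tartara District − 8h30m = 06:45 UTC.
1 April 2022 is a Friday, so Mondays fall on 4, 11, 18, 25; the last is April 25.
1 September 2022 is a Thursday, so the first Sunday is September 4 and the third is September 18.
At the standard offset (UTC+11:00), 06:45 UTC + 11h = 17:45 Othium Sector standard time.
Daylight saving runs 25 April – 18 September; the standard-time date in Othium Sector, April 6, 2022, is outside that window, so Othium Sector is on standard time at UTC+11:00.
06:45 UTC + 11h = 17:45 Othium Sector.

17:45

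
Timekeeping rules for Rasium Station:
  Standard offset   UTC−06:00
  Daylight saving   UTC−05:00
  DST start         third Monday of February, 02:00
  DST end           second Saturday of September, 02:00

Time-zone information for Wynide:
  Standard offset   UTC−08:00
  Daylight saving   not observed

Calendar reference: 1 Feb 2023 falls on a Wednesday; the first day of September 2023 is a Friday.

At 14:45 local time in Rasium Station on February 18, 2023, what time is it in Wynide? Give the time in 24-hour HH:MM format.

1 February 2023 is a Wednesday, so the first Monday is February 6 and the third is February 20.
1 September 2023 is a Friday, so the first Saturday is September 2 and the second is September 9.
February 18, 2023 does not fall between 20 February and 9 September, so daylight saving is not in effect and Rasium Station is at UTC−06:00.
14:45 Rasium Station + 6h = 20:45 UTC.
Wynide stays on UTC−08:00 all year.
20:45 UTC − 8h = 12:45 Wynide.

12:45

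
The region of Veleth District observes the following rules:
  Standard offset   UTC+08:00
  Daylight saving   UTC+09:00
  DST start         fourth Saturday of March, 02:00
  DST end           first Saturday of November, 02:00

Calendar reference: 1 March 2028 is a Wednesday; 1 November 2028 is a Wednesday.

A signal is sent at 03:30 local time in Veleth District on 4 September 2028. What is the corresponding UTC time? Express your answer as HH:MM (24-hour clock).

18:30

1 March 2028 is a Wednesday, so the first Saturday is March 4 and the fourth is March 25.
1 November 2028 is a Wednesday, so the first Saturday is November 4.
4 September 2028 lies within the daylight-saving period (25 March – 4 November), so Veleth District is on daylight time, UTC+09:00.
03:30 local − 9h = 18:30 UTC (rolling into the previous day, 3 September 2028).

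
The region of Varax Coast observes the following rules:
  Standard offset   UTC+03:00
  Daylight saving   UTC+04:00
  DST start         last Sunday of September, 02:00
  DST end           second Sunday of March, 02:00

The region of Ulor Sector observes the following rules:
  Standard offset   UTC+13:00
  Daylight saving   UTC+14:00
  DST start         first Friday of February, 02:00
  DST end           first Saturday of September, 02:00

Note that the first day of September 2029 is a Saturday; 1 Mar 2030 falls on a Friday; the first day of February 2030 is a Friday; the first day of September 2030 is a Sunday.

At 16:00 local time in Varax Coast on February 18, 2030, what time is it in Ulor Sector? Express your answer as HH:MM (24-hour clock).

02:00

1 September 2029 is a Saturday, so Sundays fall on 2, 9, 16, 23, 30; the last is September 30.
1 March 2030 is a Friday, so the first Sunday is March 3 and the second is March 10.
Daylight saving runs 30 September 2029 – 10 March 2030; February 18, 2030 is inside that window, so Varax Coast is at UTC+04:00.
16:00 Varax Coast − 4h = 12:00 UTC.
1 February 2030 is a Friday, so the first Friday is February 1.
1 September 2030 is a Sunday, so the first Saturday is September 7.
At the standard offset (UTC+13:00), 12:00 UTC + 13h = 01:00 Ulor Sector standard time (rolling into the next day, 19 February 2030).
The standard-time date in Ulor Sector, February 19, 2030, lies within the daylight-saving period (1 February – 7 September), so Ulor Sector is on daylight time, UTC+14:00.
12:00 UTC + 14h = 02:00 Ulor Sector (rolling into the next day, 19 February 2030).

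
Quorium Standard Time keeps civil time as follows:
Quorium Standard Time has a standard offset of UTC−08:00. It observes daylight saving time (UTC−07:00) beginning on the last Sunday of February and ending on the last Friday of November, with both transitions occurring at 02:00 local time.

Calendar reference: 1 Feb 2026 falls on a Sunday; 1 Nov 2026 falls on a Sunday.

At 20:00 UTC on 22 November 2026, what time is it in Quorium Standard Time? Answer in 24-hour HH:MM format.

1 February 2026 is a Sunday, so Sundays fall on 1, 8, 15, 22; the last is February 22.
1 November 2026 is a Sunday, so Fridays fall on 6, 13, 20, 27; the last is November 27.
At the standard offset (UTC−08:00), 20:00 UTC − 8h = 12:00 Quorium Standard Time standard time.
The standard-time date in Quorium Standard Time, 22 November 2026, lies within the daylight-saving period (22 February – 27 November), so Quorium Standard Time is on daylight time, UTC−07:00.
20:00 UTC − 7h = 13:00 local.

13:00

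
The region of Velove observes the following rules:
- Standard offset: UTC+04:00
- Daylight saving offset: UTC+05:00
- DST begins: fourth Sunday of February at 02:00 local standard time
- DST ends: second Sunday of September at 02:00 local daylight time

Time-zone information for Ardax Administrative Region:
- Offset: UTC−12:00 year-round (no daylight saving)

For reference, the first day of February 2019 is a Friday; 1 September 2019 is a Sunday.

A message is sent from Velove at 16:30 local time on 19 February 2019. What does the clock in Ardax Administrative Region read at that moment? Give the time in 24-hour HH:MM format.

00:30

1 February 2019 is a Friday, so the first Sunday is February 3 and the fourth is February 24.
1 September 2019 is a Sunday, so the first Sunday is September 1 and the second is September 8.
Daylight saving runs 24 February – 8 September; 19 February 2019 is outside that window, so Velove is on standard time at UTC+04:00.
16:30 Velove − 4h = 12:30 UTC.
Ardax Administrative Region stays on UTC−12:00 all year.
12:30 UTC − 12h = 00:30 Ardax Administrative Region.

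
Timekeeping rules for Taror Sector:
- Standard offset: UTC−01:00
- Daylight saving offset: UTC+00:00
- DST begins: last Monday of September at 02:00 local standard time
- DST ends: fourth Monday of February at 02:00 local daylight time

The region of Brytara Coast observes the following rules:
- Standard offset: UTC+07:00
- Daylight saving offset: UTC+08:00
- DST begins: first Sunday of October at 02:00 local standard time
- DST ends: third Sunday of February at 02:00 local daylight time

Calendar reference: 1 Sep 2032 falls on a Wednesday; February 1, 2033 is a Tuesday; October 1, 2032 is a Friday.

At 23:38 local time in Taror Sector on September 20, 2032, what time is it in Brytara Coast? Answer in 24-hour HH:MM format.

07:38

1 September 2032 is a Wednesday, so Mondays fall on 6, 13, 20, 27; the last is September 27.
1 February 2033 is a Tuesday, so the first Monday is February 7 and the fourth is February 28.
September 20, 2032 does not fall between 27 September 2032 and 28 February 2033, so daylight saving is not in effect and Taror Sector is at UTC−01:00.
23:38 Taror Sector + 1h = 00:38 UTC (rolling into the next day, 21 September 2032).
1 October 2032 is a Friday, so the first Sunday is October 3.
1 February 2033 is a Tuesday, so the first Sunday is February 6 and the third is February 20.
At the standard offset (UTC+07:00), 00:38 UTC + 7h = 07:38 Brytara Coast standard time.
Daylight saving runs 3 October 2032 – 20 February 2033; the standard-time date in Brytara Coast, September 21, 2032, is outside that window, so Brytara Coast is on standard time at UTC+07:00.
00:38 UTC + 7h = 07:38 Brytara Coast.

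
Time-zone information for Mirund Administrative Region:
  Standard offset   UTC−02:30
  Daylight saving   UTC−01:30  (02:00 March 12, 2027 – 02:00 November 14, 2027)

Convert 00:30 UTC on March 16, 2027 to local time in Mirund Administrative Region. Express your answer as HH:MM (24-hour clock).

At the standard offset (UTC−02:30), 00:30 UTC − 2h30m = 22:00 Mirund Administrative Region standard time (rolling into the previous day, 15 March 2027).
The standard-time date in Mirund Administrative Region, March 15, 2027, lies within the daylight-saving period (12 March – 14 November), so Mirund Administrative Region is on daylight time, UTC−01:30.
00:30 UTC − 1h30m = 23:00 local (rolling into the previous day, 15 March 2027).

23:00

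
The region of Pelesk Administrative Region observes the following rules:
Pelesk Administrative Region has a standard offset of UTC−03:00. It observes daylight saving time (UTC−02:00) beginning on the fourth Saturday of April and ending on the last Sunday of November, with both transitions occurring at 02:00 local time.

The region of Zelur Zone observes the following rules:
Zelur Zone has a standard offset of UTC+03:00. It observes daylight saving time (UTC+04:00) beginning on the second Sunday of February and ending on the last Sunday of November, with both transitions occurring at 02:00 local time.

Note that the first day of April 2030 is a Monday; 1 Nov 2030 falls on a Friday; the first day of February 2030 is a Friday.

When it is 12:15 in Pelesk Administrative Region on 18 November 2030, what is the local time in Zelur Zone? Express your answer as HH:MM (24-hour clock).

1 April 2030 is a Monday, so the first Saturday is April 6 and the fourth is April 27.
1 November 2030 is a Friday, so Sundays fall on 3, 10, 17, 24; the last is November 24.
18 November 2030 lies within the daylight-saving period (27 April – 24 November), so Pelesk Administrative Region is on daylight time, UTC−02:00.
12:15 Pelesk Administrative Region + 2h = 14:15 UTC.
1 February 2030 is a Friday, so the first Sunday is February 3 and the second is February 10.
1 November 2030 is a Friday, so Sundays fall on 3, 10, 17, 24; the last is November 24.
At the standard offset (UTC+03:00), 14:15 UTC + 3h = 17:15 Zelur Zone standard time.
Daylight saving runs 10 February – 24 November; the standard-time date in Zelur Zone, 18 November 2030, is inside that window, so Zelur Zone is at UTC+04:00.
14:15 UTC + 4h = 18:15 Zelur Zone.

18:15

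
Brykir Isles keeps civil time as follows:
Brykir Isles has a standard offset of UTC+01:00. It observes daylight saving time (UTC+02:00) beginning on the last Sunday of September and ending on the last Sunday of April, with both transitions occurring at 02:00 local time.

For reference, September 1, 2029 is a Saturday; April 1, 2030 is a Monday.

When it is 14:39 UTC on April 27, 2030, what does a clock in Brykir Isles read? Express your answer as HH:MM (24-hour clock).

16:39

1 September 2029 is a Saturday, so Sundays fall on 2, 9, 16, 23, 30; the last is September 30.
1 April 2030 is a Monday, so Sundays fall on 7, 14, 21, 28; the last is April 28.
At the standard offset (UTC+01:00), 14:39 UTC + 1h = 15:39 Brykir Isles standard time.
The standard-time date in Brykir Isles, April 27, 2030, falls between 30 September 2029 and 28 April 2030, so daylight saving is in effect and Brykir Isles is at UTC+02:00.
14:39 UTC + 2h = 16:39 local.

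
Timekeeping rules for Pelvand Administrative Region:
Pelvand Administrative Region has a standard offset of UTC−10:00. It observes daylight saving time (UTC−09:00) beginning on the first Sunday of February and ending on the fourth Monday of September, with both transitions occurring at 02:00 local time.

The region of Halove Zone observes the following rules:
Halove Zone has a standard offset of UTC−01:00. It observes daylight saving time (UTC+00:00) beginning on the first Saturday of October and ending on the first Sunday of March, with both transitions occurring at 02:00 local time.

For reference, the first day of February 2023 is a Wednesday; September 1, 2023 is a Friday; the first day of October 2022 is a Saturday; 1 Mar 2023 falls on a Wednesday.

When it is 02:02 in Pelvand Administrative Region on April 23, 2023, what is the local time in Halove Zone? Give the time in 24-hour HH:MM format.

10:02

1 February 2023 is a Wednesday, so the first Sunday is February 5.
1 September 2023 is a Friday, so the first Monday is September 4 and the fourth is September 25.
Daylight saving runs 5 February – 25 September; April 23, 2023 is inside that window, so Pelvand Administrative Region is at UTC−09:00.
02:02 Pelvand Administrative Region + 9h = 11:02 UTC.
1 October 2022 is a Saturday, so the first Saturday is October 1.
1 March 2023 is a Wednesday, so the first Sunday is March 5.
At the standard offset (UTC−01:00), 11:02 UTC − 1h = 10:02 Halove Zone standard time.
The standard-time date in Halove Zone, April 23, 2023, is outside the daylight-saving period (1 October 2022 – 5 March 2023), so Halove Zone is on standard time, UTC−01:00.
11:02 UTC − 1h = 10:02 Halove Zone.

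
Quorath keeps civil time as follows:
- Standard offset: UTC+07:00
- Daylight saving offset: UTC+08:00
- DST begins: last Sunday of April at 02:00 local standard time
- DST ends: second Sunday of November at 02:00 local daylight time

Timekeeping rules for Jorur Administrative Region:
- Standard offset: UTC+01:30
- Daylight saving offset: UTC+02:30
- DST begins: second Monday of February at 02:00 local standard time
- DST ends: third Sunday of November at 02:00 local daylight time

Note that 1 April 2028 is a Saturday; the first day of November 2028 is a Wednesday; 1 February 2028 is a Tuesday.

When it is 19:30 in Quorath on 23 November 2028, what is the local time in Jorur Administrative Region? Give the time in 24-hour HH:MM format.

14:00

1 April 2028 is a Saturday, so Sundays fall on 2, 9, 16, 23, 30; the last is April 30.
1 November 2028 is a Wednesday, so the first Sunday is November 5 and the second is November 12.
Daylight saving runs 30 April – 12 November; 23 November 2028 is outside that window, so Quorath is on standard time at UTC+07:00.
19:30 Quorath − 7h = 12:30 UTC.
1 February 2028 is a Tuesday, so the first Monday is February 7 and the second is February 14.
1 November 2028 is a Wednesday, so the first Sunday is November 5 and the third is November 19.
At the standard offset (UTC+01:30), 12:30 UTC + 1h30m = 14:00 Jorur Administrative Region standard time.
The standard-time date in Jorur Administrative Region, 23 November 2028, is outside the daylight-saving period (14 February – 19 November), so Jorur Administrative Region is on standard time, UTC+01:30.
12:30 UTC + 1h30m = 14:00 Jorur Administrative Region.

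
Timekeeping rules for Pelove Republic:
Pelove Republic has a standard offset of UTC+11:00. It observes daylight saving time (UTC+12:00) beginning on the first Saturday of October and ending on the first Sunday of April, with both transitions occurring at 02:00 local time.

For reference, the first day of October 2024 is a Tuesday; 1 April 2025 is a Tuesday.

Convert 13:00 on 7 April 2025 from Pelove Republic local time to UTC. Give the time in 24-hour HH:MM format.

02:00

1 October 2024 is a Tuesday, so the first Saturday is October 5.
1 April 2025 is a Tuesday, so the first Sunday is April 6.
Daylight saving runs 5 October 2024 – 6 April 2025; 7 April 2025 is outside that window, so Pelove Republic is on standard time at UTC+11:00.
13:00 local − 11h = 02:00 UTC.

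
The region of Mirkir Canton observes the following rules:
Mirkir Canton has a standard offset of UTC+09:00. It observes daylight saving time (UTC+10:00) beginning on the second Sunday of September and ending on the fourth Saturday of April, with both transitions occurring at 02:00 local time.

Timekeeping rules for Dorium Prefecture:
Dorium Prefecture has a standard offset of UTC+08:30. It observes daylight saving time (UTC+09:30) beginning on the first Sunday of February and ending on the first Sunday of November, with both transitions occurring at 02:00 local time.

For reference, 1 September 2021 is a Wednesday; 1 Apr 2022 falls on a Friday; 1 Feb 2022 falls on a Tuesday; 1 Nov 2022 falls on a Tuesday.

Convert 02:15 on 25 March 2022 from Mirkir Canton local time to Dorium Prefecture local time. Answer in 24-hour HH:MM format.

01:45

1 September 2021 is a Wednesday, so the first Sunday is September 5 and the second is September 12.
1 April 2022 is a Friday, so the first Saturday is April 2 and the fourth is April 23.
25 March 2022 lies within the daylight-saving period (12 September 2021 – 23 April 2022), so Mirkir Canton is on daylight time, UTC+10:00.
02:15 Mirkir Canton − 10h = 16:15 UTC (rolling into the previous day, 24 March 2022).
1 February 2022 is a Tuesday, so the first Sunday is February 6.
1 November 2022 is a Tuesday, so the first Sunday is November 6.
At the standard offset (UTC+08:30), 16:15 UTC + 8h30m = 00:45 Dorium Prefecture standard time (rolling into the next day, 25 March 2022).
The standard-time date in Dorium Prefecture, 25 March 2022, lies within the daylight-saving period (6 February – 6 November), so Dorium Prefecture is on daylight time, UTC+09:30.
16:15 UTC + 9h30m = 01:45 Dorium Prefecture (rolling into the next day, 25 March 2022).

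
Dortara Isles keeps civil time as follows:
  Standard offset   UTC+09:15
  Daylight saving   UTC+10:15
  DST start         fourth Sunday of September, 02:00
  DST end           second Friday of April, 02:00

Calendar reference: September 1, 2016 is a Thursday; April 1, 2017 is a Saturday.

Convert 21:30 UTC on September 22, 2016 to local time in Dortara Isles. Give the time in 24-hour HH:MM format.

06:45

1 September 2016 is a Thursday, so the first Sunday is September 4 and the fourth is September 25.
1 April 2017 is a Saturday, so the first Friday is April 7 and the second is April 14.
At the standard offset (UTC+09:15), 21:30 UTC + 9h15m = 06:45 Dortara Isles standard time (rolling into the next day, 23 September 2016).
The standard-time date in Dortara Isles, September 23, 2016, is outside the daylight-saving period (25 September 2016 – 14 April 2017), so Dortara Isles is on standard time, UTC+09:15.
21:30 UTC + 9h15m = 06:45 local (rolling into the next day, 23 September 2016).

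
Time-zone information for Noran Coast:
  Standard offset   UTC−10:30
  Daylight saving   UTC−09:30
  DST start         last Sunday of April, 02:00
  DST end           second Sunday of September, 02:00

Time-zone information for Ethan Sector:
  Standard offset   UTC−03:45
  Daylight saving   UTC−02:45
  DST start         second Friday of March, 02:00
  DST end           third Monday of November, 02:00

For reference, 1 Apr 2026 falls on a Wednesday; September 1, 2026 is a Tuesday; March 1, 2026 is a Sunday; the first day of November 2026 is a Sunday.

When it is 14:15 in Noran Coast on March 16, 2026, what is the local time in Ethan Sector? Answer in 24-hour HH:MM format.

22:00

1 April 2026 is a Wednesday, so Sundays fall on 5, 12, 19, 26; the last is April 26.
1 September 2026 is a Tuesday, so the first Sunday is September 6 and the second is September 13.
Daylight saving runs 26 April – 13 September; March 16, 2026 is outside that window, so Noran Coast is on standard time at UTC−10:30.
14:15 Noran Coast + 10h30m = 00:45 UTC (rolling into the next day, 17 March 2026).
1 March 2026 is a Sunday, so the first Friday is March 6 and the second is March 13.
1 November 2026 is a Sunday, so the first Monday is November 2 and the third is November 16.
At the standard offset (UTC−03:45), 00:45 UTC − 3h45m = 21:00 Ethan Sector standard time (rolling into the previous day, 16 March 2026).
Daylight saving runs 13 March – 16 November; the standard-time date in Ethan Sector, March 16, 2026, is inside that window, so Ethan Sector is at UTC−02:45.
00:45 UTC − 2h45m = 22:00 Ethan Sector (rolling into the previous day, 16 March 2026).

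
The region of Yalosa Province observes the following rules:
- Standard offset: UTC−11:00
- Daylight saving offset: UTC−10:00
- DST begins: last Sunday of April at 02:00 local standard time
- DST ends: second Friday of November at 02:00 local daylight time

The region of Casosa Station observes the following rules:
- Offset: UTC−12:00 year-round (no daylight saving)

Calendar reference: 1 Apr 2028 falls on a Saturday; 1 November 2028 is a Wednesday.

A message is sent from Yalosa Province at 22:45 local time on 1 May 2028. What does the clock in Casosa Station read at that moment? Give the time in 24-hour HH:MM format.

20:45

1 April 2028 is a Saturday, so Sundays fall on 2, 9, 16, 23, 30; the last is April 30.
1 November 2028 is a Wednesday, so the first Friday is November 3 and the second is November 10.
1 May 2028 falls between 30 April and 10 November, so daylight saving is in effect and Yalosa Province is at UTC−10:00.
22:45 Yalosa Province + 10h = 08:45 UTC (rolling into the next day, 2 May 2028).
Casosa Station has no daylight saving, so its offset is UTC−12:00 year-round.
08:45 UTC − 12h = 20:45 Casosa Station (rolling into the previous day, 1 May 2028).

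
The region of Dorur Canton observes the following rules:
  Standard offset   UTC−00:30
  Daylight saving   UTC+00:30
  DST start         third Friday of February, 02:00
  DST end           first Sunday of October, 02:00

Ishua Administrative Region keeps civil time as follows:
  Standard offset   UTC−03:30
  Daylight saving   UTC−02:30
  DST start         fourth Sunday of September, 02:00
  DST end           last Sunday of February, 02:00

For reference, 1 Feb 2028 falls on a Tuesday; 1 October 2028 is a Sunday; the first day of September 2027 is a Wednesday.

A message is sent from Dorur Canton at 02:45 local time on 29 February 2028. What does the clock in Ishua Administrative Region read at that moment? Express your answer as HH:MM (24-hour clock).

22:45

1 February 2028 is a Tuesday, so the first Friday is February 4 and the third is February 18.
1 October 2028 is a Sunday, so the first Sunday is October 1.
Daylight saving runs 18 February – 1 October; 29 February 2028 is inside that window, so Dorur Canton is at UTC+00:30.
02:45 Dorur Canton − 0h30m = 02:15 UTC.
1 September 2027 is a Wednesday, so the first Sunday is September 5 and the fourth is September 26.
1 February 2028 is a Tuesday, so Sundays fall on 6, 13, 20, 27; the last is February 27.
At the standard offset (UTC−03:30), 02:15 UTC − 3h30m = 22:45 Ishua Administrative Region standard time (rolling into the previous day, 28 February 2028).
The standard-time date in Ishua Administrative Region, 28 February 2028, is outside the daylight-saving period (26 September 2027 – 27 February 2028), so Ishua Administrative Region is on standard time, UTC−03:30.
02:15 UTC − 3h30m = 22:45 Ishua Administrative Region (rolling into the previous day, 28 February 2028).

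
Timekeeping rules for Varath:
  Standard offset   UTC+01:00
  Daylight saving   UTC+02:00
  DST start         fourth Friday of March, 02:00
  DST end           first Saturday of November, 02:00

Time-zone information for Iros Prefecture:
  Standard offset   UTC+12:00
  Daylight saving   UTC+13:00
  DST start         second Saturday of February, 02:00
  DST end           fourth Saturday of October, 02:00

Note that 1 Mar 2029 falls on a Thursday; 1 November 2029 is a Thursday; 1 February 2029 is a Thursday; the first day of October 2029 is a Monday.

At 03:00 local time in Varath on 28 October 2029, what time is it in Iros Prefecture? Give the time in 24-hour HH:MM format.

13:00

1 March 2029 is a Thursday, so the first Friday is March 2 and the fourth is March 23.
1 November 2029 is a Thursday, so the first Saturday is November 3.
Daylight saving runs 23 March – 3 November; 28 October 2029 is inside that window, so Varath is at UTC+02:00.
03:00 Varath − 2h = 01:00 UTC.
1 February 2029 is a Thursday, so the first Saturday is February 3 and the second is February 10.
1 October 2029 is a Monday, so the first Saturday is October 6 and the fourth is October 27.
At the standard offset (UTC+12:00), 01:00 UTC + 12h = 13:00 Iros Prefecture standard time.
Daylight saving runs 10 February – 27 October; the standard-time date in Iros Prefecture, 28 October 2029, is outside that window, so Iros Prefecture is on standard time at UTC+12:00.
01:00 UTC + 12h = 13:00 Iros Prefecture.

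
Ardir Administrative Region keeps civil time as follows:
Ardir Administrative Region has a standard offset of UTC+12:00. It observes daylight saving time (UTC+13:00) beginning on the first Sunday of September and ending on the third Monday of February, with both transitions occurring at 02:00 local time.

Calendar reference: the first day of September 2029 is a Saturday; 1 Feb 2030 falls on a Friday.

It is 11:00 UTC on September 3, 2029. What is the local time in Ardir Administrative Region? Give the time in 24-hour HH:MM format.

00:00

1 September 2029 is a Saturday, so the first Sunday is September 2.
1 February 2030 is a Friday, so the first Monday is February 4 and the third is February 18.
At the standard offset (UTC+12:00), 11:00 UTC + 12h = 23:00 Ardir Administrative Region standard time.
Daylight saving runs 2 September 2029 – 18 February 2030; the standard-time date in Ardir Administrative Region, September 3, 2029, is inside that window, so Ardir Administrative Region is at UTC+13:00.
11:00 UTC + 13h = 00:00 local (rolling into the next day, 4 September 2029).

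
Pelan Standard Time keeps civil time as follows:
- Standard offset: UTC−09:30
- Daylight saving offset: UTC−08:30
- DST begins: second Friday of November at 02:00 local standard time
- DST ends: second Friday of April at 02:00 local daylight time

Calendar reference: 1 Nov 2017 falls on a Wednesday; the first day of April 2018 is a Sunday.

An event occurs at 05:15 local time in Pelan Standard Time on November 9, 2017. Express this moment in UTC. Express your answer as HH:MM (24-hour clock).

14:45

1 November 2017 is a Wednesday, so the first Friday is November 3 and the second is November 10.
1 April 2018 is a Sunday, so the first Friday is April 6 and the second is April 13.
November 9, 2017 does not fall between 10 November 2017 and 13 April 2018, so daylight saving is not in effect and Pelan Standard Time is at UTC−09:30.
05:15 local + 9h30m = 14:45 UTC.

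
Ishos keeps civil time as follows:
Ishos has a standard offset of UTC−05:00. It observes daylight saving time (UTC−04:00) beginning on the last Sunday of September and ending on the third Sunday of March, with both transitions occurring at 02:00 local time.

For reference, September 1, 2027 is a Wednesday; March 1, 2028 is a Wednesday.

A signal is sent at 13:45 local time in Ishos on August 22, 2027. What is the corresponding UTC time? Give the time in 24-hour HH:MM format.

1 September 2027 is a Wednesday, so Sundays fall on 5, 12, 19, 26; the last is September 26.
1 March 2028 is a Wednesday, so the first Sunday is March 5 and the third is March 19.
Daylight saving runs 26 September 2027 – 19 March 2028; August 22, 2027 is outside that window, so Ishos is on standard time at UTC−05:00.
13:45 local + 5h = 18:45 UTC.

18:45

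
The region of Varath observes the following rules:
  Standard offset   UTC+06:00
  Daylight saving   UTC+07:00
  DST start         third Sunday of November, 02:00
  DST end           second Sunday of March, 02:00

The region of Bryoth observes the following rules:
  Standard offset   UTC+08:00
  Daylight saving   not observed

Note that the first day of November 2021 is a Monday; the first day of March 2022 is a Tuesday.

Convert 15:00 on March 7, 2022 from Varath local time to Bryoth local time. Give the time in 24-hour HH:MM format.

16:00

1 November 2021 is a Monday, so the first Sunday is November 7 and the third is November 21.
1 March 2022 is a Tuesday, so the first Sunday is March 6 and the second is March 13.
March 7, 2022 falls between 21 November 2021 and 13 March 2022, so daylight saving is in effect and Varath is at UTC+07:00.
15:00 Varath − 7h = 08:00 UTC.
Bryoth has no daylight saving, so its offset is UTC+08:00 year-round.
08:00 UTC + 8h = 16:00 Bryoth.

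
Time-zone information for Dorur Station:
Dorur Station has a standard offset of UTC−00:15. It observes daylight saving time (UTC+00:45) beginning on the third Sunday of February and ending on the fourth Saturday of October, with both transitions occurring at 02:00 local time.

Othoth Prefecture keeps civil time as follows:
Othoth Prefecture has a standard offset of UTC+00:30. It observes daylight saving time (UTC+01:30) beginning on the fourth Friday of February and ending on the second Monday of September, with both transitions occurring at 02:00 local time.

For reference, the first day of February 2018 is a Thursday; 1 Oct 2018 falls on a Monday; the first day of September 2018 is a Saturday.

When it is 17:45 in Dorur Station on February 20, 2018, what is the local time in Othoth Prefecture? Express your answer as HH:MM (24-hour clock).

1 February 2018 is a Thursday, so the first Sunday is February 4 and the third is February 18.
1 October 2018 is a Monday, so the first Saturday is October 6 and the fourth is October 27.
February 20, 2018 lies within the daylight-saving period (18 February – 27 October), so Dorur Station is on daylight time, UTC+00:45.
17:45 Dorur Station − 0h45m = 17:00 UTC.
1 February 2018 is a Thursday, so the first Friday is February 2 and the fourth is February 23.
1 September 2018 is a Saturday, so the first Monday is September 3 and the second is September 10.
At the standard offset (UTC+00:30), 17:00 UTC + 0h30m = 17:30 Othoth Prefecture standard time.
The standard-time date in Othoth Prefecture, February 20, 2018, does not fall between 23 February and 10 September, so daylight saving is not in effect and Othoth Prefecture is at UTC+00:30.
17:00 UTC + 0h30m = 17:30 Othoth Prefecture.

17:30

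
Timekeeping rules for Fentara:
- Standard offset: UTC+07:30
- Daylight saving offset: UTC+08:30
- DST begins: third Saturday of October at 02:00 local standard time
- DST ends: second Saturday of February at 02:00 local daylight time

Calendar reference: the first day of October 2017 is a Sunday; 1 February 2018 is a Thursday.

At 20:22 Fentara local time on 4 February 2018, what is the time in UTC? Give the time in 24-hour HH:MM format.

11:52

1 October 2017 is a Sunday, so the first Saturday is October 7 and the third is October 21.
1 February 2018 is a Thursday, so the first Saturday is February 3 and the second is February 10.
4 February 2018 lies within the daylight-saving period (21 October 2017 – 10 February 2018), so Fentara is on daylight time, UTC+08:30.
20:22 local − 8h30m = 11:52 UTC.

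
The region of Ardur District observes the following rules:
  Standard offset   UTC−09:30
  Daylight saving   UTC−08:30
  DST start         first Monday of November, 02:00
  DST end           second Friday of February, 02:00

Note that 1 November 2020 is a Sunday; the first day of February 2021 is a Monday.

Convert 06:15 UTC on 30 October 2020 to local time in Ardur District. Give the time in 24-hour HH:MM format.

20:45

1 November 2020 is a Sunday, so the first Monday is November 2.
1 February 2021 is a Monday, so the first Friday is February 5 and the second is February 12.
At the standard offset (UTC−09:30), 06:15 UTC − 9h30m = 20:45 Ardur District standard time (rolling into the previous day, 29 October 2020).
The standard-time date in Ardur District, 29 October 2020, is outside the daylight-saving period (2 November 2020 – 12 February 2021), so Ardur District is on standard time, UTC−09:30.
06:15 UTC − 9h30m = 20:45 local (rolling into the previous day, 29 October 2020).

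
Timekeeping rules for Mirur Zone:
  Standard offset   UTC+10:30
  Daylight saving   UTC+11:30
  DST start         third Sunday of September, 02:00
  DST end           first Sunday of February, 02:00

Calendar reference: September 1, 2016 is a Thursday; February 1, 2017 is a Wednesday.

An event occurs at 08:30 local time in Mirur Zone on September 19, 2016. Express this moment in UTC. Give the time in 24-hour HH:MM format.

1 September 2016 is a Thursday, so the first Sunday is September 4 and the third is September 18.
1 February 2017 is a Wednesday, so the first Sunday is February 5.
September 19, 2016 lies within the daylight-saving period (18 September 2016 – 5 February 2017), so Mirur Zone is on daylight time, UTC+11:30.
08:30 local − 11h30m = 21:00 UTC (rolling into the previous day, 18 September 2016).

21:00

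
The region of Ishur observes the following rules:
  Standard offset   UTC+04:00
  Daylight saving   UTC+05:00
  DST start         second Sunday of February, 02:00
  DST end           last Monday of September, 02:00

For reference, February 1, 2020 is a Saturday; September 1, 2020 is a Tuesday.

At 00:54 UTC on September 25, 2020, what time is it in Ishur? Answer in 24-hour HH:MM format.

1 February 2020 is a Saturday, so the first Sunday is February 2 and the second is February 9.
1 September 2020 is a Tuesday, so Mondays fall on 7, 14, 21, 28; the last is September 28.
At the standard offset (UTC+04:00), 00:54 UTC + 4h = 04:54 Ishur standard time.
The standard-time date in Ishur, September 25, 2020, lies within the daylight-saving period (9 February – 28 September), so Ishur is on daylight time, UTC+05:00.
00:54 UTC + 5h = 05:54 local.

05:54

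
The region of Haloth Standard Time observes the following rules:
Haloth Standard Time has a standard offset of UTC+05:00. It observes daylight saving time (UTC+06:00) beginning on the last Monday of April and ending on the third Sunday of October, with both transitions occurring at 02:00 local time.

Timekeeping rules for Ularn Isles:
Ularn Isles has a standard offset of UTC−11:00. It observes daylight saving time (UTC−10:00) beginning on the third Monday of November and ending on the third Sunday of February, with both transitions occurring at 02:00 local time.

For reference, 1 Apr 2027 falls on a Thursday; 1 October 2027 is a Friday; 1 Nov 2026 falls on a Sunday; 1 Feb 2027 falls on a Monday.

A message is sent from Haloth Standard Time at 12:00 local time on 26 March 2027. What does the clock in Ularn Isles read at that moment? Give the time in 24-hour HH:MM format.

1 April 2027 is a Thursday, so Mondays fall on 5, 12, 19, 26; the last is April 26.
1 October 2027 is a Friday, so the first Sunday is October 3 and the third is October 17.
Daylight saving runs 26 April – 17 October; 26 March 2027 is outside that window, so Haloth Standard Time is on standard time at UTC+05:00.
12:00 Haloth Standard Time − 5h = 07:00 UTC.
1 November 2026 is a Sunday, so the first Monday is November 2 and the third is November 16.
1 February 2027 is a Monday, so the first Sunday is February 7 and the third is February 21.
At the standard offset (UTC−11:00), 07:00 UTC − 11h = 20:00 Ularn Isles standard time (rolling into the previous day, 25 March 2027).
The standard-time date in Ularn Isles, 25 March 2027, does not fall between 16 November 2026 and 21 February 2027, so daylight saving is not in effect and Ularn Isles is at UTC−11:00.
07:00 UTC − 11h = 20:00 Ularn Isles (rolling into the previous day, 25 March 2027).

20:00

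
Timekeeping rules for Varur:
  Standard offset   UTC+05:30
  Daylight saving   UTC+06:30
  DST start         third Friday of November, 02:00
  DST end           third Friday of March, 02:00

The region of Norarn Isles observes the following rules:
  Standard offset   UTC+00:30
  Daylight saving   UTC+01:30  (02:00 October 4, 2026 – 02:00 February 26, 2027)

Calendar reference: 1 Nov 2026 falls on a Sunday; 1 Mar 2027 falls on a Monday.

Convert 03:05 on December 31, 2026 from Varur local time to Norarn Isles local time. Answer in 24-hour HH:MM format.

1 November 2026 is a Sunday, so the first Friday is November 6 and the third is November 20.
1 March 2027 is a Monday, so the first Friday is March 5 and the third is March 19.
Daylight saving runs 20 November 2026 – 19 March 2027; December 31, 2026 is inside that window, so Varur is at UTC+06:30.
03:05 Varur − 6h30m = 20:35 UTC (rolling into the previous day, 30 December 2026).
At the standard offset (UTC+00:30), 20:35 UTC + 0h30m = 21:05 Norarn Isles standard time.
The standard-time date in Norarn Isles, December 30, 2026, falls between 4 October 2026 and 26 February 2027, so daylight saving is in effect and Norarn Isles is at UTC+01:30.
20:35 UTC + 1h30m = 22:05 Norarn Isles.

22:05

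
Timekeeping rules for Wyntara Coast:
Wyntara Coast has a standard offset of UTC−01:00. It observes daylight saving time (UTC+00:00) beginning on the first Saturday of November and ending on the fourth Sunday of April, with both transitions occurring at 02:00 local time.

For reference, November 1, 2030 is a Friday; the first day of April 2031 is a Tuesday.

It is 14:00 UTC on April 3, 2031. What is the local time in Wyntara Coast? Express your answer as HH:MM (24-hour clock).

1 November 2030 is a Friday, so the first Saturday is November 2.
1 April 2031 is a Tuesday, so the first Sunday is April 6 and the fourth is April 27.
At the standard offset (UTC−01:00), 14:00 UTC − 1h = 13:00 Wyntara Coast standard time.
The standard-time date in Wyntara Coast, April 3, 2031, lies within the daylight-saving period (2 November 2030 – 27 April 2031), so Wyntara Coast is on daylight time, UTC+00:00.
14:00 UTC + 0h = 14:00 local.

14:00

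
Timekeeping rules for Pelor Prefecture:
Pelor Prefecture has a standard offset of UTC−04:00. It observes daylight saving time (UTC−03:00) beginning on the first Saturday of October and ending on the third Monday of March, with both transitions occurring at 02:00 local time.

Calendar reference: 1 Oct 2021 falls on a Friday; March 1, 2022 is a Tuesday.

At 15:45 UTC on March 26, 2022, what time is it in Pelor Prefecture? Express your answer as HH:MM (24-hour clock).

11:45

1 October 2021 is a Friday, so the first Saturday is October 2.
1 March 2022 is a Tuesday, so the first Monday is March 7 and the third is March 21.
At the standard offset (UTC−04:00), 15:45 UTC − 4h = 11:45 Pelor Prefecture standard time.
The standard-time date in Pelor Prefecture, March 26, 2022, is outside the daylight-saving period (2 October 2021 – 21 March 2022), so Pelor Prefecture is on standard time, UTC−04:00.
15:45 UTC − 4h = 11:45 local.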